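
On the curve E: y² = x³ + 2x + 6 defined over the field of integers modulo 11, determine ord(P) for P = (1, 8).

7

2P: tangent at (1, 8): λ = (3·1² + 2)/(2·8) ≡ 5/5. 5⁻¹ ≡ 9 (mod 11) since 5·9 = 45 ≡ 1, so λ ≡ 5·9 ≡ 1.
  x = λ² - 1 - 1 = 1 - 2 ≡ 10; y = λ·(1 - 10) - 8 ≡ 5. → (10, 5)
3P: (10, 5) + (1, 8). λ = (8 - 5)/(1 - 10) ≡ 3/2 mod 11. 2⁻¹ ≡ 6 (mod 11) since 2·6 = 12 ≡ 1, so λ ≡ 7.
  x = λ² - 10 - 1 = 49 - 11 ≡ 5; y = λ·(10 - 5) - 5 ≡ 8. → (5, 8)
4P: (5, 8) + (1, 8). λ = (8 - 8)/(1 - 5) ≡ 0/7 mod 11. 7⁻¹ ≡ 8 (mod 11), so λ ≡ 0.
  x = λ² - 5 - 1 = 0 - 6 ≡ 5; y = λ·(5 - 5) - 8 ≡ 3. → (5, 3)
5P: (5, 3) + (1, 8). λ = (8 - 3)/(1 - 5) ≡ 5/7 mod 11. 7⁻¹ ≡ 8 (mod 11), so λ ≡ 7.
  x = λ² - 5 - 1 = 49 - 6 ≡ 10; y = λ·(5 - 10) - 3 ≡ 6. → (10, 6)
6P: (10, 6) + (1, 8). λ = (8 - 6)/(1 - 10) ≡ 2/2 mod 11. 2⁻¹ ≡ 6 (mod 11), so λ ≡ 1.
  x = λ² - 10 - 1 = 1 - 11 ≡ 1; y = λ·(10 - 1) - 6 ≡ 3. → (1, 3)
7P: (1, 3) + (1, 8): same x and y₁ ≡ -y₂, so the sum is the point at infinity.
7P = the point at infinity, so the order is 7.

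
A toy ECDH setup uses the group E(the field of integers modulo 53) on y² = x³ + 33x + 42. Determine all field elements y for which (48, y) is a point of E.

21, 32

x³ + 33x + 42 = 112218 ≡ 17 (mod 53).
Square roots of 17 mod 53: 21 and 32 (since 21² = 441 ≡ 17).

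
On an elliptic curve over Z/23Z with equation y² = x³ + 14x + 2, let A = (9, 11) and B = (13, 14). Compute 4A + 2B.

First 4A:
Repeated addition: build up to 4A.
2A: tangent at (9, 11): λ = (3·9² + 14)/(2·11) ≡ 4/22. 22⁻¹ ≡ 22 (mod 23), so λ ≡ 4·22 ≡ 19.
  x = λ² - 9 - 9 = 361 - 18 ≡ 21; y = λ·(9 - 21) - 11 ≡ 14. → (21, 14)
3A: (21, 14) + (9, 11). λ = (11 - 14)/(9 - 21) ≡ 20/11 mod 23. 11⁻¹ ≡ 21 (mod 23) since 11·21 = 231 ≡ 1, so λ ≡ 6.
  x = λ² - 21 - 9 = 36 - 30 ≡ 6; y = λ·(21 - 6) - 14 ≡ 7. → (6, 7)
4A: (6, 7) + (9, 11). λ = (11 - 7)/(9 - 6) ≡ 4/3 mod 23. 3⁻¹ ≡ 8 (mod 23) since 3·8 = 24 ≡ 1, so λ ≡ 9.
  x = λ² - 6 - 9 = 81 - 15 ≡ 20; y = λ·(6 - 20) - 7 ≡ 5. → (20, 5)
4A = (20, 5).
Next 2B:
Repeated addition: build up to 2B.
2B: tangent at (13, 14): λ = (3·13² + 14)/(2·14) ≡ 15/5. 5⁻¹ ≡ 14 (mod 23) since 5·14 = 70 ≡ 1, so λ ≡ 15·14 ≡ 3.
  x = λ² - 13 - 13 = 9 - 26 ≡ 6; y = λ·(13 - 6) - 14 ≡ 7. → (6, 7)
2B = (6, 7).
Finally 4A + 2B:
(20, 5) + (6, 7). λ = (7 - 5)/(6 - 20) ≡ 2/9 mod 23. 9⁻¹ ≡ 18 (mod 23), so λ ≡ 13.
  x = λ² - 20 - 6 = 169 - 26 ≡ 5; y = λ·(20 - 5) - 5 ≡ 6. → (5, 6)

(5, 6)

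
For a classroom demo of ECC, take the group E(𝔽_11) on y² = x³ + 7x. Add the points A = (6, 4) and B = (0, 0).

(3, 9)

(6, 4) + (0, 0). λ = (0 - 4)/(0 - 6) ≡ 7/5 mod 11. 5⁻¹ ≡ 9 (mod 11) since 5·9 = 45 ≡ 1, so λ ≡ 8.
  x = λ² - 6 - 0 = 64 - 6 ≡ 3; y = λ·(6 - 3) - 4 ≡ 9. → (3, 9)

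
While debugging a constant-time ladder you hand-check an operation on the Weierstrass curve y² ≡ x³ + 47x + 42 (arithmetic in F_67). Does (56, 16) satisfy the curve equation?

y² = 16² ≡ 55; x³ + 47x + 42 = 178290 ≡ 3 (mod 67). 55 ≠ 3.

no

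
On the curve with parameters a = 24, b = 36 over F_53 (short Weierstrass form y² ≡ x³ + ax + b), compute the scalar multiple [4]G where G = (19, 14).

(0, 6)

Double-and-add on 4 = (100)₂. Start with G = (19, 14) for the leading 1-bit.
double: tangent at (19, 14): λ = (3·19² + 24)/(2·14) ≡ 47/28. 28⁻¹ ≡ 36 (mod 53) since 28·36 = 1008 ≡ 1, so λ ≡ 47·36 ≡ 49.
  x = λ² - 19 - 19 = 2401 - 38 ≡ 31; y = λ·(19 - 31) - 14 ≡ 34. → (31, 34)
double: tangent at (31, 34): λ = (3·31² + 24)/(2·34) ≡ 45/15. 15⁻¹ ≡ 46 (mod 53), so λ ≡ 45·46 ≡ 3.
  x = λ² - 31 - 31 = 9 - 62 ≡ 0; y = λ·(31 - 0) - 34 ≡ 6. → (0, 6)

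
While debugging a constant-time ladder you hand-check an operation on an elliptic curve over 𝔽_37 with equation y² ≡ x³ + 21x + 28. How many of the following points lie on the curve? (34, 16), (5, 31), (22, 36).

2

(34, 16): 16² ≡ 34, rhs ≡ 12 → off.
(5, 31): 31² ≡ 36, rhs ≡ 36 → on.
(22, 36): 36² ≡ 1, rhs ≡ 1 → on.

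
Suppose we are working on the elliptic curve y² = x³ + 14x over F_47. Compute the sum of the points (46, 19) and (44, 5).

(6, 26)

(46, 19) + (44, 5). λ = (5 - 19)/(44 - 46) ≡ 33/45 mod 47. 45⁻¹ ≡ 23 (mod 47), so λ ≡ 7.
  x = λ² - 46 - 44 = 49 - 90 ≡ 6; y = λ·(46 - 6) - 19 ≡ 26. → (6, 26)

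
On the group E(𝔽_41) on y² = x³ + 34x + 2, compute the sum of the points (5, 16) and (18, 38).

(5, 16) + (18, 38). λ = (38 - 16)/(18 - 5) ≡ 22/13 mod 41. 13⁻¹ ≡ 19 (mod 41), so λ ≡ 8.
  x = λ² - 5 - 18 = 64 - 23 ≡ 0; y = λ·(5 - 0) - 16 ≡ 24. → (0, 24)

(0, 24)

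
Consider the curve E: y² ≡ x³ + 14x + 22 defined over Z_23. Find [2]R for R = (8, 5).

tangent at (8, 5): λ = (3·8² + 14)/(2·5) ≡ 22/10. 10⁻¹ ≡ 7 (mod 23) since 10·7 = 70 ≡ 1, so λ ≡ 22·7 ≡ 16.
  x = λ² - 8 - 8 = 256 - 16 ≡ 10; y = λ·(8 - 10) - 5 ≡ 9. → (10, 9)

(10, 9)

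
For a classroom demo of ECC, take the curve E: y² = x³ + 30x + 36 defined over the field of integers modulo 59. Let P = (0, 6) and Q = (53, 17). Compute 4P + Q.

First 4P:
Double-and-add on 4 = (100)₂. Start with P = (0, 6) for the leading 1-bit.
double: tangent at (0, 6): λ = (3·0² + 30)/(2·6) ≡ 30/12. 12⁻¹ ≡ 5 (mod 59), so λ ≡ 30·5 ≡ 32.
  x = λ² - 0 - 0 = 1024 - 0 ≡ 21; y = λ·(0 - 21) - 6 ≡ 30. → (21, 30)
double: tangent at (21, 30): λ = (3·21² + 30)/(2·30) ≡ 55/1. 1⁻¹ ≡ 1 (mod 59), so λ ≡ 55·1 ≡ 55.
  x = λ² - 21 - 21 = 3025 - 42 ≡ 33; y = λ·(21 - 33) - 30 ≡ 18. → (33, 18)
4P = (33, 18).
Finally 4P + Q:
(33, 18) + (53, 17). λ = (17 - 18)/(53 - 33) ≡ 58/20 mod 59. 20⁻¹ ≡ 3 (mod 59), so λ ≡ 56.
  x = λ² - 33 - 53 = 3136 - 86 ≡ 41; y = λ·(33 - 41) - 18 ≡ 6. → (41, 6)

(41, 6)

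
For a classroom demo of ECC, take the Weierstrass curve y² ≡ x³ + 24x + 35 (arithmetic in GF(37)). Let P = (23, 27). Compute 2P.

tangent at (23, 27): λ = (3·23² + 24)/(2·27) ≡ 20/17. 17⁻¹ ≡ 24 (mod 37), so λ ≡ 20·24 ≡ 36.
  x = λ² - 23 - 23 = 1296 - 46 ≡ 29; y = λ·(23 - 29) - 27 ≡ 16. → (29, 16)

(29, 16)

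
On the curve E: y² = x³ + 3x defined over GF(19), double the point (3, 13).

(5, 11)

tangent at (3, 13): λ = (3·3² + 3)/(2·13) ≡ 11/7. 7⁻¹ ≡ 11 (mod 19) since 7·11 = 77 ≡ 1, so λ ≡ 11·11 ≡ 7.
  x = λ² - 3 - 3 = 49 - 6 ≡ 5; y = λ·(3 - 5) - 13 ≡ 11. → (5, 11)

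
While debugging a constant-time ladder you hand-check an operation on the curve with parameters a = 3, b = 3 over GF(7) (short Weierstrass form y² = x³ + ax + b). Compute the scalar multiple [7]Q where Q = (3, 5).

Repeated addition: build up to 7Q.
2Q: tangent at (3, 5): λ = (3·3² + 3)/(2·5) ≡ 2/3. 3⁻¹ ≡ 5 (mod 7) since 3·5 = 15 ≡ 1, so λ ≡ 2·5 ≡ 3.
  x = λ² - 3 - 3 = 9 - 6 ≡ 3; y = λ·(3 - 3) - 5 ≡ 2. → (3, 2)
3Q: (3, 2) + (3, 5): same x and y₁ ≡ -y₂, so the sum is the point at infinity.
4Q: the point at infinity + (3, 5) = (3, 5) (identity).
5Q: tangent at (3, 5): λ = (3·3² + 3)/(2·5) ≡ 2/3. 3⁻¹ ≡ 5 (mod 7) since 3·5 = 15 ≡ 1, so λ ≡ 2·5 ≡ 3.
  x = λ² - 3 - 3 = 9 - 6 ≡ 3; y = λ·(3 - 3) - 5 ≡ 2. → (3, 2)
6Q: (3, 2) + (3, 5): same x and y₁ ≡ -y₂, so the sum is the point at infinity.
7Q: the point at infinity + (3, 5) = (3, 5) (identity).

(3, 5)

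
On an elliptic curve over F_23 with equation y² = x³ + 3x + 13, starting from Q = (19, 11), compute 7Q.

(7, 20)

Repeated addition: build up to 7Q.
2Q: tangent at (19, 11): λ = (3·19² + 3)/(2·11) ≡ 5/22. 22⁻¹ ≡ 22 (mod 23), so λ ≡ 5·22 ≡ 18.
  x = λ² - 19 - 19 = 324 - 38 ≡ 10; y = λ·(19 - 10) - 11 ≡ 13. → (10, 13)
3Q: (10, 13) + (19, 11). λ = (11 - 13)/(19 - 10) ≡ 21/9 mod 23. 9⁻¹ ≡ 18 (mod 23), so λ ≡ 10.
  x = λ² - 10 - 19 = 100 - 29 ≡ 2; y = λ·(10 - 2) - 13 ≡ 21. → (2, 21)
4Q: (2, 21) + (19, 11). λ = (11 - 21)/(19 - 2) ≡ 13/17 mod 23. 17⁻¹ ≡ 19 (mod 23) since 17·19 = 323 ≡ 1, so λ ≡ 17.
  x = λ² - 2 - 19 = 289 - 21 ≡ 15; y = λ·(2 - 15) - 21 ≡ 11. → (15, 11)
5Q: (15, 11) + (19, 11). λ = (11 - 11)/(19 - 15) ≡ 0/4 mod 23. 4⁻¹ ≡ 6 (mod 23), so λ ≡ 0.
  x = λ² - 15 - 19 = 0 - 34 ≡ 12; y = λ·(15 - 12) - 11 ≡ 12. → (12, 12)
6Q: (12, 12) + (19, 11). λ = (11 - 12)/(19 - 12) ≡ 22/7 mod 23. 7⁻¹ ≡ 10 (mod 23), so λ ≡ 13.
  x = λ² - 12 - 19 = 169 - 31 ≡ 0; y = λ·(12 - 0) - 12 ≡ 6. → (0, 6)
7Q: (0, 6) + (19, 11). λ = (11 - 6)/(19 - 0) ≡ 5/19 mod 23. 19⁻¹ ≡ 17 (mod 23) since 19·17 = 323 ≡ 1, so λ ≡ 16.
  x = λ² - 0 - 19 = 256 - 19 ≡ 7; y = λ·(0 - 7) - 6 ≡ 20. → (7, 20)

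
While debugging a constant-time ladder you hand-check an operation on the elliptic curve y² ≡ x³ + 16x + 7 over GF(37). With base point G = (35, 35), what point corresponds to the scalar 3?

(24, 28)

Repeated addition: build up to 3G.
2G: tangent at (35, 35): λ = (3·35² + 16)/(2·35) ≡ 28/33. 33⁻¹ ≡ 9 (mod 37) since 33·9 = 297 ≡ 1, so λ ≡ 28·9 ≡ 30.
  x = λ² - 35 - 35 = 900 - 70 ≡ 16; y = λ·(35 - 16) - 35 ≡ 17. → (16, 17)
3G: (16, 17) + (35, 35). λ = (35 - 17)/(35 - 16) ≡ 18/19 mod 37. 19⁻¹ ≡ 2 (mod 37) since 19·2 = 38 ≡ 1, so λ ≡ 36.
  x = λ² - 16 - 35 = 1296 - 51 ≡ 24; y = λ·(16 - 24) - 17 ≡ 28. → (24, 28)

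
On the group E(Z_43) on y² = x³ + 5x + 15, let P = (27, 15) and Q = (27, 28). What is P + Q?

O

The two points share x = 27 and their y-coordinates satisfy 15 + 28 ≡ 0 (mod 43), so they are inverses. Their sum is the point at infinity.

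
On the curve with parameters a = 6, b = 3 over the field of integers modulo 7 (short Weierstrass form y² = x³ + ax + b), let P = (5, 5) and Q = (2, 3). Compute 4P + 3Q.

First 4P:
Double-and-add on 4 = (100)₂. Start with P = (5, 5) for the leading 1-bit.
double: tangent at (5, 5): λ = (3·5² + 6)/(2·5) ≡ 4/3. 3⁻¹ ≡ 5 (mod 7), so λ ≡ 4·5 ≡ 6.
  x = λ² - 5 - 5 = 36 - 10 ≡ 5; y = λ·(5 - 5) - 5 ≡ 2. → (5, 2)
double: tangent at (5, 2): λ = (3·5² + 6)/(2·2) ≡ 4/4. 4⁻¹ ≡ 2 (mod 7), so λ ≡ 4·2 ≡ 1.
  x = λ² - 5 - 5 = 1 - 10 ≡ 5; y = λ·(5 - 5) - 2 ≡ 5. → (5, 5)
4P = (5, 5).
Next 3Q:
Repeated addition: build up to 3Q.
2Q: tangent at (2, 3): λ = (3·2² + 6)/(2·3) ≡ 4/6. 6⁻¹ ≡ 6 (mod 7) since 6·6 = 36 ≡ 1, so λ ≡ 4·6 ≡ 3.
  x = λ² - 2 - 2 = 9 - 4 ≡ 5; y = λ·(2 - 5) - 3 ≡ 2. → (5, 2)
3Q: (5, 2) + (2, 3). λ = (3 - 2)/(2 - 5) ≡ 1/4 mod 7. 4⁻¹ ≡ 2 (mod 7) since 4·2 = 8 ≡ 1, so λ ≡ 2.
  x = λ² - 5 - 2 = 4 - 7 ≡ 4; y = λ·(5 - 4) - 2 ≡ 0. → (4, 0)
3Q = (4, 0).
Finally 4P + 3Q:
(5, 5) + (4, 0). λ = (0 - 5)/(4 - 5) ≡ 2/6 mod 7. 6⁻¹ ≡ 6 (mod 7), so λ ≡ 5.
  x = λ² - 5 - 4 = 25 - 9 ≡ 2; y = λ·(5 - 2) - 5 ≡ 3. → (2, 3)

(2, 3)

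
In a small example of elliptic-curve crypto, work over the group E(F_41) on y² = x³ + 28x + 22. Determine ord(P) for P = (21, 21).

6

2P: tangent at (21, 21): λ = (3·21² + 28)/(2·21) ≡ 39/1. 1⁻¹ ≡ 1 (mod 41), so λ ≡ 39·1 ≡ 39.
  x = λ² - 21 - 21 = 1521 - 42 ≡ 3; y = λ·(21 - 3) - 21 ≡ 25. → (3, 25)
3P: (3, 25) + (21, 21). λ = (21 - 25)/(21 - 3) ≡ 37/18 mod 41. 18⁻¹ ≡ 16 (mod 41) since 18·16 = 288 ≡ 1, so λ ≡ 18.
  x = λ² - 3 - 21 = 324 - 24 ≡ 13; y = λ·(3 - 13) - 25 ≡ 0. → (13, 0)
4P: (13, 0) + (21, 21). λ = (21 - 0)/(21 - 13) ≡ 21/8 mod 41. 8⁻¹ ≡ 36 (mod 41), so λ ≡ 18.
  x = λ² - 13 - 21 = 324 - 34 ≡ 3; y = λ·(13 - 3) - 0 ≡ 16. → (3, 16)
5P: (3, 16) + (21, 21). λ = (21 - 16)/(21 - 3) ≡ 5/18 mod 41. 18⁻¹ ≡ 16 (mod 41), so λ ≡ 39.
  x = λ² - 3 - 21 = 1521 - 24 ≡ 21; y = λ·(3 - 21) - 16 ≡ 20. → (21, 20)
6P: (21, 20) + (21, 21): same x and y₁ ≡ -y₂, so the sum is O.
6P = O, so the order is 6.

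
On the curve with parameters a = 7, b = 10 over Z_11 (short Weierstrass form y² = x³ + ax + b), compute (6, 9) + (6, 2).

The two points share x = 6 and their y-coordinates satisfy 9 + 2 ≡ 0 (mod 11), so they are inverses. Their sum is O.

O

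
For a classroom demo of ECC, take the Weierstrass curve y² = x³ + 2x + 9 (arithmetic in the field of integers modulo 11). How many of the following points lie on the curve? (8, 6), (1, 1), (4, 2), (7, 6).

(8, 6): 6² ≡ 3, rhs ≡ 9 → off.
(1, 1): 1² ≡ 1, rhs ≡ 1 → on.
(4, 2): 2² ≡ 4, rhs ≡ 4 → on.
(7, 6): 6² ≡ 3, rhs ≡ 3 → on.

3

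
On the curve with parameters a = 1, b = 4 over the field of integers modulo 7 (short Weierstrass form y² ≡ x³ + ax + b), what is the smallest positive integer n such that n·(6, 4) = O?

5

2P: tangent at (6, 4): λ = (3·6² + 1)/(2·4) ≡ 4/1. 1⁻¹ ≡ 1 (mod 7), so λ ≡ 4·1 ≡ 4.
  x = λ² - 6 - 6 = 16 - 12 ≡ 4; y = λ·(6 - 4) - 4 ≡ 4. → (4, 4)
3P: (4, 4) + (6, 4). λ = (4 - 4)/(6 - 4) ≡ 0/2 mod 7. 2⁻¹ ≡ 4 (mod 7) since 2·4 = 8 ≡ 1, so λ ≡ 0.
  x = λ² - 4 - 6 = 0 - 10 ≡ 4; y = λ·(4 - 4) - 4 ≡ 3. → (4, 3)
4P: (4, 3) + (6, 4). λ = (4 - 3)/(6 - 4) ≡ 1/2 mod 7. 2⁻¹ ≡ 4 (mod 7), so λ ≡ 4.
  x = λ² - 4 - 6 = 16 - 10 ≡ 6; y = λ·(4 - 6) - 3 ≡ 3. → (6, 3)
5P: (6, 3) + (6, 4): same x and y₁ ≡ -y₂, so the sum is O.
5P = O, so the order is 5.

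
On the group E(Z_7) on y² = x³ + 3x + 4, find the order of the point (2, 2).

2P: tangent at (2, 2): λ = (3·2² + 3)/(2·2) ≡ 1/4. 4⁻¹ ≡ 2 (mod 7) since 4·2 = 8 ≡ 1, so λ ≡ 1·2 ≡ 2.
  x = λ² - 2 - 2 = 4 - 4 ≡ 0; y = λ·(2 - 0) - 2 ≡ 2. → (0, 2)
3P: (0, 2) + (2, 2). λ = (2 - 2)/(2 - 0) ≡ 0/2 mod 7. 2⁻¹ ≡ 4 (mod 7), so λ ≡ 0.
  x = λ² - 0 - 2 = 0 - 2 ≡ 5; y = λ·(0 - 5) - 2 ≡ 5. → (5, 5)
4P: (5, 5) + (2, 2). λ = (2 - 5)/(2 - 5) ≡ 4/4 mod 7. 4⁻¹ ≡ 2 (mod 7) since 4·2 = 8 ≡ 1, so λ ≡ 1.
  x = λ² - 5 - 2 = 1 - 7 ≡ 1; y = λ·(5 - 1) - 5 ≡ 6. → (1, 6)
5P: (1, 6) + (2, 2). λ = (2 - 6)/(2 - 1) ≡ 3/1 mod 7. 1⁻¹ ≡ 1 (mod 7), so λ ≡ 3.
  x = λ² - 1 - 2 = 9 - 3 ≡ 6; y = λ·(1 - 6) - 6 ≡ 0. → (6, 0)
6P: (6, 0) + (2, 2). λ = (2 - 0)/(2 - 6) ≡ 2/3 mod 7. 3⁻¹ ≡ 5 (mod 7), so λ ≡ 3.
  x = λ² - 6 - 2 = 9 - 8 ≡ 1; y = λ·(6 - 1) - 0 ≡ 1. → (1, 1)
7P: (1, 1) + (2, 2). λ = (2 - 1)/(2 - 1) ≡ 1/1 mod 7. 1⁻¹ ≡ 1 (mod 7) since 1·1 = 1 ≡ 1, so λ ≡ 1.
  x = λ² - 1 - 2 = 1 - 3 ≡ 5; y = λ·(1 - 5) - 1 ≡ 2. → (5, 2)
8P: (5, 2) + (2, 2). λ = (2 - 2)/(2 - 5) ≡ 0/4 mod 7. 4⁻¹ ≡ 2 (mod 7) since 4·2 = 8 ≡ 1, so λ ≡ 0.
  x = λ² - 5 - 2 = 0 - 7 ≡ 0; y = λ·(5 - 0) - 2 ≡ 5. → (0, 5)
9P: (0, 5) + (2, 2). λ = (2 - 5)/(2 - 0) ≡ 4/2 mod 7. 2⁻¹ ≡ 4 (mod 7), so λ ≡ 2.
  x = λ² - 0 - 2 = 4 - 2 ≡ 2; y = λ·(0 - 2) - 5 ≡ 5. → (2, 5)
10P: (2, 5) + (2, 2): same x and y₁ ≡ -y₂, so the sum is O.
10P = O, so the order is 10.

10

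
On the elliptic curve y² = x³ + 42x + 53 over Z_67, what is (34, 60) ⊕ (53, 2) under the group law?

(63, 25)

(34, 60) + (53, 2). λ = (2 - 60)/(53 - 34) ≡ 9/19 mod 67. 19⁻¹ ≡ 60 (mod 67) since 19·60 = 1140 ≡ 1, so λ ≡ 4.
  x = λ² - 34 - 53 = 16 - 87 ≡ 63; y = λ·(34 - 63) - 60 ≡ 25. → (63, 25)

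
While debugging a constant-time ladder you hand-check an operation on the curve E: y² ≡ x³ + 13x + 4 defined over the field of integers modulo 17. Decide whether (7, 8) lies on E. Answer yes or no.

y² = 8² ≡ 13; x³ + 13x + 4 = 438 ≡ 13 (mod 17). 13 = 13.

yes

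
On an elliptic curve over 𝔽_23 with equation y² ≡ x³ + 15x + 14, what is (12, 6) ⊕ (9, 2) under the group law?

(14, 22)

(12, 6) + (9, 2). λ = (2 - 6)/(9 - 12) ≡ 19/20 mod 23. 20⁻¹ ≡ 15 (mod 23) since 20·15 = 300 ≡ 1, so λ ≡ 9.
  x = λ² - 12 - 9 = 81 - 21 ≡ 14; y = λ·(12 - 14) - 6 ≡ 22. → (14, 22)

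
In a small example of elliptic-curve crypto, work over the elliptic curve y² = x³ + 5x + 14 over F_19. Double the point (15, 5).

tangent at (15, 5): λ = (3·15² + 5)/(2·5) ≡ 15/10. 10⁻¹ ≡ 2 (mod 19) since 10·2 = 20 ≡ 1, so λ ≡ 15·2 ≡ 11.
  x = λ² - 15 - 15 = 121 - 30 ≡ 15; y = λ·(15 - 15) - 5 ≡ 14. → (15, 14)

(15, 14)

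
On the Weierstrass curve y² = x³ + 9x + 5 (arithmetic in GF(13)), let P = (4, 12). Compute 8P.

Double-and-add on 8 = (1000)₂. Start with P = (4, 12) for the leading 1-bit.
double: tangent at (4, 12): λ = (3·4² + 9)/(2·12) ≡ 5/11. 11⁻¹ ≡ 6 (mod 13), so λ ≡ 5·6 ≡ 4.
  x = λ² - 4 - 4 = 16 - 8 ≡ 8; y = λ·(4 - 8) - 12 ≡ 11. → (8, 11)
double: tangent at (8, 11): λ = (3·8² + 9)/(2·11) ≡ 6/9. 9⁻¹ ≡ 3 (mod 13) since 9·3 = 27 ≡ 1, so λ ≡ 6·3 ≡ 5.
  x = λ² - 8 - 8 = 25 - 16 ≡ 9; y = λ·(8 - 9) - 11 ≡ 10. → (9, 10)
double: tangent at (9, 10): λ = (3·9² + 9)/(2·10) ≡ 5/7. 7⁻¹ ≡ 2 (mod 13), so λ ≡ 5·2 ≡ 10.
  x = λ² - 9 - 9 = 100 - 18 ≡ 4; y = λ·(9 - 4) - 10 ≡ 1. → (4, 1)

(4, 1)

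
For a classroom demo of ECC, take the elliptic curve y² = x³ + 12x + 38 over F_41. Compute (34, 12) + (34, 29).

O

The two points share x = 34 and their y-coordinates satisfy 12 + 29 ≡ 0 (mod 41), so they are inverses. Their sum is ∞.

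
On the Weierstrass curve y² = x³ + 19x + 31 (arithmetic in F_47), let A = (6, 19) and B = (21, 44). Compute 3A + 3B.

First 3A:
Repeated addition: build up to 3A.
2A: tangent at (6, 19): λ = (3·6² + 19)/(2·19) ≡ 33/38. 38⁻¹ ≡ 26 (mod 47) since 38·26 = 988 ≡ 1, so λ ≡ 33·26 ≡ 12.
  x = λ² - 6 - 6 = 144 - 12 ≡ 38; y = λ·(6 - 38) - 19 ≡ 20. → (38, 20)
3A: (38, 20) + (6, 19). λ = (19 - 20)/(6 - 38) ≡ 46/15 mod 47. 15⁻¹ ≡ 22 (mod 47), so λ ≡ 25.
  x = λ² - 38 - 6 = 625 - 44 ≡ 17; y = λ·(38 - 17) - 20 ≡ 35. → (17, 35)
3A = (17, 35).
Next 3B:
Repeated addition: build up to 3B.
2B: tangent at (21, 44): λ = (3·21² + 19)/(2·44) ≡ 26/41. 41⁻¹ ≡ 39 (mod 47), so λ ≡ 26·39 ≡ 27.
  x = λ² - 21 - 21 = 729 - 42 ≡ 29; y = λ·(21 - 29) - 44 ≡ 22. → (29, 22)
3B: (29, 22) + (21, 44). λ = (44 - 22)/(21 - 29) ≡ 22/39 mod 47. 39⁻¹ ≡ 41 (mod 47), so λ ≡ 9.
  x = λ² - 29 - 21 = 81 - 50 ≡ 31; y = λ·(29 - 31) - 22 ≡ 7. → (31, 7)
3B = (31, 7).
Finally 3A + 3B:
(17, 35) + (31, 7). λ = (7 - 35)/(31 - 17) ≡ 19/14 mod 47. 14⁻¹ ≡ 37 (mod 47), so λ ≡ 45.
  x = λ² - 17 - 31 = 2025 - 48 ≡ 3; y = λ·(17 - 3) - 35 ≡ 31. → (3, 31)

(3, 31)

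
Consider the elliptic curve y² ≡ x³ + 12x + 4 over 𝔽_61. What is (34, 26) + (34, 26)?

(27, 53)

tangent at (34, 26): λ = (3·34² + 12)/(2·26) ≡ 3/52. 52⁻¹ ≡ 27 (mod 61), so λ ≡ 3·27 ≡ 20.
  x = λ² - 34 - 34 = 400 - 68 ≡ 27; y = λ·(34 - 27) - 26 ≡ 53. → (27, 53)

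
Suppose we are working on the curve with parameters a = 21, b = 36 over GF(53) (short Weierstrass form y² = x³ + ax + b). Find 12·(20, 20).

(20, 20)

Write P = (20, 20).
Double-and-add on 12 = (1100)₂. Start with P = (20, 20) for the leading 1-bit.
double: tangent at (20, 20): λ = (3·20² + 21)/(2·20) ≡ 2/40. 40⁻¹ ≡ 4 (mod 53), so λ ≡ 2·4 ≡ 8.
  x = λ² - 20 - 20 = 64 - 40 ≡ 24; y = λ·(20 - 24) - 20 ≡ 1. → (24, 1)
add P: (24, 1) + (20, 20). λ = (20 - 1)/(20 - 24) ≡ 19/49 mod 53. 49⁻¹ ≡ 13 (mod 53) since 49·13 = 637 ≡ 1, so λ ≡ 35.
  x = λ² - 24 - 20 = 1225 - 44 ≡ 15; y = λ·(24 - 15) - 1 ≡ 49. → (15, 49)
double: tangent at (15, 49): λ = (3·15² + 21)/(2·49) ≡ 7/45. 45⁻¹ ≡ 33 (mod 53), so λ ≡ 7·33 ≡ 19.
  x = λ² - 15 - 15 = 361 - 30 ≡ 13; y = λ·(15 - 13) - 49 ≡ 42. → (13, 42)
double: tangent at (13, 42): λ = (3·13² + 21)/(2·42) ≡ 51/31. 31⁻¹ ≡ 12 (mod 53), so λ ≡ 51·12 ≡ 29.
  x = λ² - 13 - 13 = 841 - 26 ≡ 20; y = λ·(13 - 20) - 42 ≡ 20. → (20, 20)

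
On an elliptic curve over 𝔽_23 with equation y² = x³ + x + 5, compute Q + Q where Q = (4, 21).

(17, 6)

tangent at (4, 21): λ = (3·4² + 1)/(2·21) ≡ 3/19. 19⁻¹ ≡ 17 (mod 23) since 19·17 = 323 ≡ 1, so λ ≡ 3·17 ≡ 5.
  x = λ² - 4 - 4 = 25 - 8 ≡ 17; y = λ·(4 - 17) - 21 ≡ 6. → (17, 6)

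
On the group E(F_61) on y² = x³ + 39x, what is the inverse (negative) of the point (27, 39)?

(27, 22)

-(27, 39) = (27, -39 mod 61) = (27, 22).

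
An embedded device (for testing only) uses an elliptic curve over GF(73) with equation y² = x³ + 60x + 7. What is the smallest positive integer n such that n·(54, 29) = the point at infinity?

6

2P: tangent at (54, 29): λ = (3·54² + 60)/(2·29) ≡ 48/58. 58⁻¹ ≡ 34 (mod 73), so λ ≡ 48·34 ≡ 26.
  x = λ² - 54 - 54 = 676 - 108 ≡ 57; y = λ·(54 - 57) - 29 ≡ 39. → (57, 39)
3P: (57, 39) + (54, 29). λ = (29 - 39)/(54 - 57) ≡ 63/70 mod 73. 70⁻¹ ≡ 24 (mod 73) since 70·24 = 1680 ≡ 1, so λ ≡ 52.
  x = λ² - 57 - 54 = 2704 - 111 ≡ 38; y = λ·(57 - 38) - 39 ≡ 0. → (38, 0)
4P: (38, 0) + (54, 29). λ = (29 - 0)/(54 - 38) ≡ 29/16 mod 73. 16⁻¹ ≡ 32 (mod 73) since 16·32 = 512 ≡ 1, so λ ≡ 52.
  x = λ² - 38 - 54 = 2704 - 92 ≡ 57; y = λ·(38 - 57) - 0 ≡ 34. → (57, 34)
5P: (57, 34) + (54, 29). λ = (29 - 34)/(54 - 57) ≡ 68/70 mod 73. 70⁻¹ ≡ 24 (mod 73) since 70·24 = 1680 ≡ 1, so λ ≡ 26.
  x = λ² - 57 - 54 = 676 - 111 ≡ 54; y = λ·(57 - 54) - 34 ≡ 44. → (54, 44)
6P: (54, 44) + (54, 29): same x and y₁ ≡ -y₂, so the sum is the point at infinity.
6P = the point at infinity, so the order is 6.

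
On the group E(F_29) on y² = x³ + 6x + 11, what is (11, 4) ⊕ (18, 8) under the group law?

(24, 1)

(11, 4) + (18, 8). λ = (8 - 4)/(18 - 11) ≡ 4/7 mod 29. 7⁻¹ ≡ 25 (mod 29), so λ ≡ 13.
  x = λ² - 11 - 18 = 169 - 29 ≡ 24; y = λ·(11 - 24) - 4 ≡ 1. → (24, 1)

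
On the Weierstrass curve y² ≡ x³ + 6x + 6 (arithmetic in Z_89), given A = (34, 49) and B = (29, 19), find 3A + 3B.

First 3A:
Repeated addition: build up to 3A.
2A: tangent at (34, 49): λ = (3·34² + 6)/(2·49) ≡ 3/9. 9⁻¹ ≡ 10 (mod 89) since 9·10 = 90 ≡ 1, so λ ≡ 3·10 ≡ 30.
  x = λ² - 34 - 34 = 900 - 68 ≡ 31; y = λ·(34 - 31) - 49 ≡ 41. → (31, 41)
3A: (31, 41) + (34, 49). λ = (49 - 41)/(34 - 31) ≡ 8/3 mod 89. 3⁻¹ ≡ 30 (mod 89), so λ ≡ 62.
  x = λ² - 31 - 34 = 3844 - 65 ≡ 41; y = λ·(31 - 41) - 41 ≡ 51. → (41, 51)
3A = (41, 51).
Next 3B:
Repeated addition: build up to 3B.
2B: tangent at (29, 19): λ = (3·29² + 6)/(2·19) ≡ 37/38. 38⁻¹ ≡ 82 (mod 89), so λ ≡ 37·82 ≡ 8.
  x = λ² - 29 - 29 = 64 - 58 ≡ 6; y = λ·(29 - 6) - 19 ≡ 76. → (6, 76)
3B: (6, 76) + (29, 19). λ = (19 - 76)/(29 - 6) ≡ 32/23 mod 89. 23⁻¹ ≡ 31 (mod 89), so λ ≡ 13.
  x = λ² - 6 - 29 = 169 - 35 ≡ 45; y = λ·(6 - 45) - 76 ≡ 40. → (45, 40)
3B = (45, 40).
Finally 3A + 3B:
(41, 51) + (45, 40). λ = (40 - 51)/(45 - 41) ≡ 78/4 mod 89. 4⁻¹ ≡ 67 (mod 89), so λ ≡ 64.
  x = λ² - 41 - 45 = 4096 - 86 ≡ 5; y = λ·(41 - 5) - 51 ≡ 28. → (5, 28)

(5, 28)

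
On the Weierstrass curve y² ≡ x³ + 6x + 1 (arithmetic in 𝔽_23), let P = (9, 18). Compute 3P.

(15, 19)

Repeated addition: build up to 3P.
2P: tangent at (9, 18): λ = (3·9² + 6)/(2·18) ≡ 19/13. 13⁻¹ ≡ 16 (mod 23), so λ ≡ 19·16 ≡ 5.
  x = λ² - 9 - 9 = 25 - 18 ≡ 7; y = λ·(9 - 7) - 18 ≡ 15. → (7, 15)
3P: (7, 15) + (9, 18). λ = (18 - 15)/(9 - 7) ≡ 3/2 mod 23. 2⁻¹ ≡ 12 (mod 23), so λ ≡ 13.
  x = λ² - 7 - 9 = 169 - 16 ≡ 15; y = λ·(7 - 15) - 15 ≡ 19. → (15, 19)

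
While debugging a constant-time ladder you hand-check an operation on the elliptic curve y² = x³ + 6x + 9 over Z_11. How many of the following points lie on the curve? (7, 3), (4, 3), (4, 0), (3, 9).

2

(7, 3): 3² ≡ 9, rhs ≡ 9 → on.
(4, 3): 3² ≡ 9, rhs ≡ 9 → on.
(4, 0): 0² ≡ 0, rhs ≡ 9 → off.
(3, 9): 9² ≡ 4, rhs ≡ 10 → off.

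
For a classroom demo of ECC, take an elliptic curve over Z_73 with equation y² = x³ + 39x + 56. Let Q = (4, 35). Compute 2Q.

tangent at (4, 35): λ = (3·4² + 39)/(2·35) ≡ 14/70. 70⁻¹ ≡ 24 (mod 73), so λ ≡ 14·24 ≡ 44.
  x = λ² - 4 - 4 = 1936 - 8 ≡ 30; y = λ·(4 - 30) - 35 ≡ 62. → (30, 62)

(30, 62)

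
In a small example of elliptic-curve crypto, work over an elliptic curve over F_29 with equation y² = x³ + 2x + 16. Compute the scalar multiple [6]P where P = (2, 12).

(9, 3)

Double-and-add on 6 = (110)₂. Start with P = (2, 12) for the leading 1-bit.
double: tangent at (2, 12): λ = (3·2² + 2)/(2·12) ≡ 14/24. 24⁻¹ ≡ 23 (mod 29), so λ ≡ 14·23 ≡ 3.
  x = λ² - 2 - 2 = 9 - 4 ≡ 5; y = λ·(2 - 5) - 12 ≡ 8. → (5, 8)
add P: (5, 8) + (2, 12). λ = (12 - 8)/(2 - 5) ≡ 4/26 mod 29. 26⁻¹ ≡ 19 (mod 29), so λ ≡ 18.
  x = λ² - 5 - 2 = 324 - 7 ≡ 27; y = λ·(5 - 27) - 8 ≡ 2. → (27, 2)
double: tangent at (27, 2): λ = (3·27² + 2)/(2·2) ≡ 14/4. 4⁻¹ ≡ 22 (mod 29) since 4·22 = 88 ≡ 1, so λ ≡ 14·22 ≡ 18.
  x = λ² - 27 - 27 = 324 - 54 ≡ 9; y = λ·(27 - 9) - 2 ≡ 3. → (9, 3)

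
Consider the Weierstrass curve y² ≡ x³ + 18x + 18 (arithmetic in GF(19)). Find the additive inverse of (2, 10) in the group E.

-(2, 10) = (2, -10 mod 19) = (2, 9).

(2, 9)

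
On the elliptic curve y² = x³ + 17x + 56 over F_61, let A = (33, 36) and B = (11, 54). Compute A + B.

(58, 51)

(33, 36) + (11, 54). λ = (54 - 36)/(11 - 33) ≡ 18/39 mod 61. 39⁻¹ ≡ 36 (mod 61), so λ ≡ 38.
  x = λ² - 33 - 11 = 1444 - 44 ≡ 58; y = λ·(33 - 58) - 36 ≡ 51. → (58, 51)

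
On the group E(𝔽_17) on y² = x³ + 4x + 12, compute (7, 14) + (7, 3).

The two points share x = 7 and their y-coordinates satisfy 14 + 3 ≡ 0 (mod 17), so they are inverses. Their sum is 𝒪.

O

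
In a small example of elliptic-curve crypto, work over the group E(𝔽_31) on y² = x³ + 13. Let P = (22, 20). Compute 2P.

(3, 28)

tangent at (22, 20): λ = (3·22² + 0)/(2·20) ≡ 26/9. 9⁻¹ ≡ 7 (mod 31) since 9·7 = 63 ≡ 1, so λ ≡ 26·7 ≡ 27.
  x = λ² - 22 - 22 = 729 - 44 ≡ 3; y = λ·(22 - 3) - 20 ≡ 28. → (3, 28)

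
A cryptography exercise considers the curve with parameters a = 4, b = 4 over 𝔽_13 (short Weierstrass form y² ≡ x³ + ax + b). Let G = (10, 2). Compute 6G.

O

Repeated addition: build up to 6G.
2G: tangent at (10, 2): λ = (3·10² + 4)/(2·2) ≡ 5/4. 4⁻¹ ≡ 10 (mod 13) since 4·10 = 40 ≡ 1, so λ ≡ 5·10 ≡ 11.
  x = λ² - 10 - 10 = 121 - 20 ≡ 10; y = λ·(10 - 10) - 2 ≡ 11. → (10, 11)
3G: (10, 11) + (10, 2): same x and y₁ ≡ -y₂, so the sum is O.
4G: O + (10, 2) = (10, 2) (identity).
5G: tangent at (10, 2): λ = (3·10² + 4)/(2·2) ≡ 5/4. 4⁻¹ ≡ 10 (mod 13), so λ ≡ 5·10 ≡ 11.
  x = λ² - 10 - 10 = 121 - 20 ≡ 10; y = λ·(10 - 10) - 2 ≡ 11. → (10, 11)
6G: (10, 11) + (10, 2): same x and y₁ ≡ -y₂, so the sum is O.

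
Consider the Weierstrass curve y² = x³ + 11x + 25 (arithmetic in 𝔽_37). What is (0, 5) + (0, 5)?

(26, 33)

tangent at (0, 5): λ = (3·0² + 11)/(2·5) ≡ 11/10. 10⁻¹ ≡ 26 (mod 37) since 10·26 = 260 ≡ 1, so λ ≡ 11·26 ≡ 27.
  x = λ² - 0 - 0 = 729 - 0 ≡ 26; y = λ·(0 - 26) - 5 ≡ 33. → (26, 33)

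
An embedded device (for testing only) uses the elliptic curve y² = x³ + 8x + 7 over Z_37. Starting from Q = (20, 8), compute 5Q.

Repeated addition: build up to 5Q.
2Q: tangent at (20, 8): λ = (3·20² + 8)/(2·8) ≡ 24/16. 16⁻¹ ≡ 7 (mod 37), so λ ≡ 24·7 ≡ 20.
  x = λ² - 20 - 20 = 400 - 40 ≡ 27; y = λ·(20 - 27) - 8 ≡ 0. → (27, 0)
3Q: (27, 0) + (20, 8). λ = (8 - 0)/(20 - 27) ≡ 8/30 mod 37. 30⁻¹ ≡ 21 (mod 37) since 30·21 = 630 ≡ 1, so λ ≡ 20.
  x = λ² - 27 - 20 = 400 - 47 ≡ 20; y = λ·(27 - 20) - 0 ≡ 29. → (20, 29)
4Q: (20, 29) + (20, 8): same x and y₁ ≡ -y₂, so the sum is the point at infinity.
5Q: the point at infinity + (20, 8) = (20, 8) (identity).

(20, 8)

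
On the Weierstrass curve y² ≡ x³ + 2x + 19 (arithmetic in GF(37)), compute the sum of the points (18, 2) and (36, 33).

(16, 22)

(18, 2) + (36, 33). λ = (33 - 2)/(36 - 18) ≡ 31/18 mod 37. 18⁻¹ ≡ 35 (mod 37), so λ ≡ 12.
  x = λ² - 18 - 36 = 144 - 54 ≡ 16; y = λ·(18 - 16) - 2 ≡ 22. → (16, 22)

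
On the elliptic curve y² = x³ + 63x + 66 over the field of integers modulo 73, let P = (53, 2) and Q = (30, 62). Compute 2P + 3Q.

(45, 32)

First 2P:
Repeated addition: build up to 2P.
2P: tangent at (53, 2): λ = (3·53² + 63)/(2·2) ≡ 22/4. 4⁻¹ ≡ 55 (mod 73) since 4·55 = 220 ≡ 1, so λ ≡ 22·55 ≡ 42.
  x = λ² - 53 - 53 = 1764 - 106 ≡ 52; y = λ·(53 - 52) - 2 ≡ 40. → (52, 40)
2P = (52, 40).
Next 3Q:
Repeated addition: build up to 3Q.
2Q: tangent at (30, 62): λ = (3·30² + 63)/(2·62) ≡ 62/51. 51⁻¹ ≡ 63 (mod 73), so λ ≡ 62·63 ≡ 37.
  x = λ² - 30 - 30 = 1369 - 60 ≡ 68; y = λ·(30 - 68) - 62 ≡ 65. → (68, 65)
3Q: (68, 65) + (30, 62). λ = (62 - 65)/(30 - 68) ≡ 70/35 mod 73. 35⁻¹ ≡ 48 (mod 73), so λ ≡ 2.
  x = λ² - 68 - 30 = 4 - 98 ≡ 52; y = λ·(68 - 52) - 65 ≡ 40. → (52, 40)
3Q = (52, 40).
Finally 2P + 3Q:
tangent at (52, 40): λ = (3·52² + 63)/(2·40) ≡ 72/7. 7⁻¹ ≡ 21 (mod 73), so λ ≡ 72·21 ≡ 52.
  x = λ² - 52 - 52 = 2704 - 104 ≡ 45; y = λ·(52 - 45) - 40 ≡ 32. → (45, 32)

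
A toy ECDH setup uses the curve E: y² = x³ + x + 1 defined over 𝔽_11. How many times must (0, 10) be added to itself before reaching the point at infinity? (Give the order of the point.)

7

2P: tangent at (0, 10): λ = (3·0² + 1)/(2·10) ≡ 1/9. 9⁻¹ ≡ 5 (mod 11) since 9·5 = 45 ≡ 1, so λ ≡ 1·5 ≡ 5.
  x = λ² - 0 - 0 = 25 - 0 ≡ 3; y = λ·(0 - 3) - 10 ≡ 8. → (3, 8)
3P: (3, 8) + (0, 10). λ = (10 - 8)/(0 - 3) ≡ 2/8 mod 11. 8⁻¹ ≡ 7 (mod 11), so λ ≡ 3.
  x = λ² - 3 - 0 = 9 - 3 ≡ 6; y = λ·(3 - 6) - 8 ≡ 5. → (6, 5)
4P: (6, 5) + (0, 10). λ = (10 - 5)/(0 - 6) ≡ 5/5 mod 11. 5⁻¹ ≡ 9 (mod 11), so λ ≡ 1.
  x = λ² - 6 - 0 = 1 - 6 ≡ 6; y = λ·(6 - 6) - 5 ≡ 6. → (6, 6)
5P: (6, 6) + (0, 10). λ = (10 - 6)/(0 - 6) ≡ 4/5 mod 11. 5⁻¹ ≡ 9 (mod 11), so λ ≡ 3.
  x = λ² - 6 - 0 = 9 - 6 ≡ 3; y = λ·(6 - 3) - 6 ≡ 3. → (3, 3)
6P: (3, 3) + (0, 10). λ = (10 - 3)/(0 - 3) ≡ 7/8 mod 11. 8⁻¹ ≡ 7 (mod 11), so λ ≡ 5.
  x = λ² - 3 - 0 = 25 - 3 ≡ 0; y = λ·(3 - 0) - 3 ≡ 1. → (0, 1)
7P: (0, 1) + (0, 10): same x and y₁ ≡ -y₂, so the sum is the point at infinity.
7P = the point at infinity, so the order is 7.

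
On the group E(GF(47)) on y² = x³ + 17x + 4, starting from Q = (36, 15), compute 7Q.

(18, 19)

Repeated addition: build up to 7Q.
2Q: tangent at (36, 15): λ = (3·36² + 17)/(2·15) ≡ 4/30. 30⁻¹ ≡ 11 (mod 47) since 30·11 = 330 ≡ 1, so λ ≡ 4·11 ≡ 44.
  x = λ² - 36 - 36 = 1936 - 72 ≡ 31; y = λ·(36 - 31) - 15 ≡ 17. → (31, 17)
3Q: (31, 17) + (36, 15). λ = (15 - 17)/(36 - 31) ≡ 45/5 mod 47. 5⁻¹ ≡ 19 (mod 47), so λ ≡ 9.
  x = λ² - 31 - 36 = 81 - 67 ≡ 14; y = λ·(31 - 14) - 17 ≡ 42. → (14, 42)
4Q: (14, 42) + (36, 15). λ = (15 - 42)/(36 - 14) ≡ 20/22 mod 47. 22⁻¹ ≡ 15 (mod 47), so λ ≡ 18.
  x = λ² - 14 - 36 = 324 - 50 ≡ 39; y = λ·(14 - 39) - 42 ≡ 25. → (39, 25)
5Q: (39, 25) + (36, 15). λ = (15 - 25)/(36 - 39) ≡ 37/44 mod 47. 44⁻¹ ≡ 31 (mod 47), so λ ≡ 19.
  x = λ² - 39 - 36 = 361 - 75 ≡ 4; y = λ·(39 - 4) - 25 ≡ 29. → (4, 29)
6Q: (4, 29) + (36, 15). λ = (15 - 29)/(36 - 4) ≡ 33/32 mod 47. 32⁻¹ ≡ 25 (mod 47), so λ ≡ 26.
  x = λ² - 4 - 36 = 676 - 40 ≡ 25; y = λ·(4 - 25) - 29 ≡ 36. → (25, 36)
7Q: (25, 36) + (36, 15). λ = (15 - 36)/(36 - 25) ≡ 26/11 mod 47. 11⁻¹ ≡ 30 (mod 47) since 11·30 = 330 ≡ 1, so λ ≡ 28.
  x = λ² - 25 - 36 = 784 - 61 ≡ 18; y = λ·(25 - 18) - 36 ≡ 19. → (18, 19)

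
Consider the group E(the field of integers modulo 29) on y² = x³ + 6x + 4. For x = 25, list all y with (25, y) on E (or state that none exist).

x³ + 6x + 4 = 15779 ≡ 3 (mod 29).
3 is a non-residue mod 29; no y exists.

none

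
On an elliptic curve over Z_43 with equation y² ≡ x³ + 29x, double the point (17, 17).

tangent at (17, 17): λ = (3·17² + 29)/(2·17) ≡ 36/34. 34⁻¹ ≡ 19 (mod 43) since 34·19 = 646 ≡ 1, so λ ≡ 36·19 ≡ 39.
  x = λ² - 17 - 17 = 1521 - 34 ≡ 25; y = λ·(17 - 25) - 17 ≡ 15. → (25, 15)

(25, 15)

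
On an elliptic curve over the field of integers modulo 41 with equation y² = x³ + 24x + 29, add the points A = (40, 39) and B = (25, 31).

(40, 39) + (25, 31). λ = (31 - 39)/(25 - 40) ≡ 33/26 mod 41. 26⁻¹ ≡ 30 (mod 41) since 26·30 = 780 ≡ 1, so λ ≡ 6.
  x = λ² - 40 - 25 = 36 - 65 ≡ 12; y = λ·(40 - 12) - 39 ≡ 6. → (12, 6)

(12, 6)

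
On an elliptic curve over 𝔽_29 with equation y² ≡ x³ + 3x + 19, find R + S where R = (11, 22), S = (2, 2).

(17, 13)

(11, 22) + (2, 2). λ = (2 - 22)/(2 - 11) ≡ 9/20 mod 29. 20⁻¹ ≡ 16 (mod 29) since 20·16 = 320 ≡ 1, so λ ≡ 28.
  x = λ² - 11 - 2 = 784 - 13 ≡ 17; y = λ·(11 - 17) - 22 ≡ 13. → (17, 13)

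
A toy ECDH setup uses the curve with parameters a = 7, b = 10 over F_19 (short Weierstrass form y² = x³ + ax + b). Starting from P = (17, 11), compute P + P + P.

(3, 1)

Repeated addition: build up to 3P.
2P: tangent at (17, 11): λ = (3·17² + 7)/(2·11) ≡ 0/3. 3⁻¹ ≡ 13 (mod 19), so λ ≡ 0·13 ≡ 0.
  x = λ² - 17 - 17 = 0 - 34 ≡ 4; y = λ·(17 - 4) - 11 ≡ 8. → (4, 8)
3P: (4, 8) + (17, 11). λ = (11 - 8)/(17 - 4) ≡ 3/13 mod 19. 13⁻¹ ≡ 3 (mod 19), so λ ≡ 9.
  x = λ² - 4 - 17 = 81 - 21 ≡ 3; y = λ·(4 - 3) - 8 ≡ 1. → (3, 1)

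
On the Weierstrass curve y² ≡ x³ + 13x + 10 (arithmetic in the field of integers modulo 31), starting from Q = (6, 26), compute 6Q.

(6, 26)

Repeated addition: build up to 6Q.
2Q: tangent at (6, 26): λ = (3·6² + 13)/(2·26) ≡ 28/21. 21⁻¹ ≡ 3 (mod 31), so λ ≡ 28·3 ≡ 22.
  x = λ² - 6 - 6 = 484 - 12 ≡ 7; y = λ·(6 - 7) - 26 ≡ 14. → (7, 14)
3Q: (7, 14) + (6, 26). λ = (26 - 14)/(6 - 7) ≡ 12/30 mod 31. 30⁻¹ ≡ 30 (mod 31), so λ ≡ 19.
  x = λ² - 7 - 6 = 361 - 13 ≡ 7; y = λ·(7 - 7) - 14 ≡ 17. → (7, 17)
4Q: (7, 17) + (6, 26). λ = (26 - 17)/(6 - 7) ≡ 9/30 mod 31. 30⁻¹ ≡ 30 (mod 31), so λ ≡ 22.
  x = λ² - 7 - 6 = 484 - 13 ≡ 6; y = λ·(7 - 6) - 17 ≡ 5. → (6, 5)
5Q: (6, 5) + (6, 26): same x and y₁ ≡ -y₂, so the sum is ∞.
6Q: ∞ + (6, 26) = (6, 26) (identity).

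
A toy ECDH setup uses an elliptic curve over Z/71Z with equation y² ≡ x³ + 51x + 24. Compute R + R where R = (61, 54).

(35, 66)

tangent at (61, 54): λ = (3·61² + 51)/(2·54) ≡ 67/37. 37⁻¹ ≡ 48 (mod 71), so λ ≡ 67·48 ≡ 21.
  x = λ² - 61 - 61 = 441 - 122 ≡ 35; y = λ·(61 - 35) - 54 ≡ 66. → (35, 66)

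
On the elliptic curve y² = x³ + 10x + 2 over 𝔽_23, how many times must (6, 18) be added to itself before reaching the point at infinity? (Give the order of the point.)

5

2P: tangent at (6, 18): λ = (3·6² + 10)/(2·18) ≡ 3/13. 13⁻¹ ≡ 16 (mod 23) since 13·16 = 208 ≡ 1, so λ ≡ 3·16 ≡ 2.
  x = λ² - 6 - 6 = 4 - 12 ≡ 15; y = λ·(6 - 15) - 18 ≡ 10. → (15, 10)
3P: (15, 10) + (6, 18). λ = (18 - 10)/(6 - 15) ≡ 8/14 mod 23. 14⁻¹ ≡ 5 (mod 23) since 14·5 = 70 ≡ 1, so λ ≡ 17.
  x = λ² - 15 - 6 = 289 - 21 ≡ 15; y = λ·(15 - 15) - 10 ≡ 13. → (15, 13)
4P: (15, 13) + (6, 18). λ = (18 - 13)/(6 - 15) ≡ 5/14 mod 23. 14⁻¹ ≡ 5 (mod 23) since 14·5 = 70 ≡ 1, so λ ≡ 2.
  x = λ² - 15 - 6 = 4 - 21 ≡ 6; y = λ·(15 - 6) - 13 ≡ 5. → (6, 5)
5P: (6, 5) + (6, 18): same x and y₁ ≡ -y₂, so the sum is the point at infinity.
5P = the point at infinity, so the order is 5.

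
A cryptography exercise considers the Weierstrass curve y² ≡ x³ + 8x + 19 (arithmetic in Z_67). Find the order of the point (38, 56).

2P: tangent at (38, 56): λ = (3·38² + 8)/(2·56) ≡ 52/45. 45⁻¹ ≡ 3 (mod 67), so λ ≡ 52·3 ≡ 22.
  x = λ² - 38 - 38 = 484 - 76 ≡ 6; y = λ·(38 - 6) - 56 ≡ 45. → (6, 45)
3P: (6, 45) + (38, 56). λ = (56 - 45)/(38 - 6) ≡ 11/32 mod 67. 32⁻¹ ≡ 44 (mod 67), so λ ≡ 15.
  x = λ² - 6 - 38 = 225 - 44 ≡ 47; y = λ·(6 - 47) - 45 ≡ 10. → (47, 10)
4P: (47, 10) + (38, 56). λ = (56 - 10)/(38 - 47) ≡ 46/58 mod 67. 58⁻¹ ≡ 52 (mod 67), so λ ≡ 47.
  x = λ² - 47 - 38 = 2209 - 85 ≡ 47; y = λ·(47 - 47) - 10 ≡ 57. → (47, 57)
5P: (47, 57) + (38, 56). λ = (56 - 57)/(38 - 47) ≡ 66/58 mod 67. 58⁻¹ ≡ 52 (mod 67) since 58·52 = 3016 ≡ 1, so λ ≡ 15.
  x = λ² - 47 - 38 = 225 - 85 ≡ 6; y = λ·(47 - 6) - 57 ≡ 22. → (6, 22)
6P: (6, 22) + (38, 56). λ = (56 - 22)/(38 - 6) ≡ 34/32 mod 67. 32⁻¹ ≡ 44 (mod 67) since 32·44 = 1408 ≡ 1, so λ ≡ 22.
  x = λ² - 6 - 38 = 484 - 44 ≡ 38; y = λ·(6 - 38) - 22 ≡ 11. → (38, 11)
7P: (38, 11) + (38, 56): same x and y₁ ≡ -y₂, so the sum is the point at infinity.
7P = the point at infinity, so the order is 7.

7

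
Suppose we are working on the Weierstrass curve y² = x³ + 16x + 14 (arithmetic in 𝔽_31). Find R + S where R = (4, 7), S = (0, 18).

(21, 1)

(4, 7) + (0, 18). λ = (18 - 7)/(0 - 4) ≡ 11/27 mod 31. 27⁻¹ ≡ 23 (mod 31) since 27·23 = 621 ≡ 1, so λ ≡ 5.
  x = λ² - 4 - 0 = 25 - 4 ≡ 21; y = λ·(4 - 21) - 7 ≡ 1. → (21, 1)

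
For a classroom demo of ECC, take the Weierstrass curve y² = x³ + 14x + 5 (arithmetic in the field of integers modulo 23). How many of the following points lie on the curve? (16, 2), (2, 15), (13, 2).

1

(16, 2): 2² ≡ 4, rhs ≡ 1 → off.
(2, 15): 15² ≡ 18, rhs ≡ 18 → on.
(13, 2): 2² ≡ 4, rhs ≡ 15 → off.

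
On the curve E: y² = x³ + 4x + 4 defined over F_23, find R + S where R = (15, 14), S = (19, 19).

(15, 14) + (19, 19). λ = (19 - 14)/(19 - 15) ≡ 5/4 mod 23. 4⁻¹ ≡ 6 (mod 23), so λ ≡ 7.
  x = λ² - 15 - 19 = 49 - 34 ≡ 15; y = λ·(15 - 15) - 14 ≡ 9. → (15, 9)

(15, 9)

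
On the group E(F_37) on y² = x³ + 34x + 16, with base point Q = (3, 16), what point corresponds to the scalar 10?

(0, 4)

Repeated addition: build up to 10Q.
2Q: tangent at (3, 16): λ = (3·3² + 34)/(2·16) ≡ 24/32. 32⁻¹ ≡ 22 (mod 37) since 32·22 = 704 ≡ 1, so λ ≡ 24·22 ≡ 10.
  x = λ² - 3 - 3 = 100 - 6 ≡ 20; y = λ·(3 - 20) - 16 ≡ 36. → (20, 36)
3Q: (20, 36) + (3, 16). λ = (16 - 36)/(3 - 20) ≡ 17/20 mod 37. 20⁻¹ ≡ 13 (mod 37), so λ ≡ 36.
  x = λ² - 20 - 3 = 1296 - 23 ≡ 15; y = λ·(20 - 15) - 36 ≡ 33. → (15, 33)
4Q: (15, 33) + (3, 16). λ = (16 - 33)/(3 - 15) ≡ 20/25 mod 37. 25⁻¹ ≡ 3 (mod 37), so λ ≡ 23.
  x = λ² - 15 - 3 = 529 - 18 ≡ 30; y = λ·(15 - 30) - 33 ≡ 29. → (30, 29)
5Q: (30, 29) + (3, 16). λ = (16 - 29)/(3 - 30) ≡ 24/10 mod 37. 10⁻¹ ≡ 26 (mod 37) since 10·26 = 260 ≡ 1, so λ ≡ 32.
  x = λ² - 30 - 3 = 1024 - 33 ≡ 29; y = λ·(30 - 29) - 29 ≡ 3. → (29, 3)
6Q: (29, 3) + (3, 16). λ = (16 - 3)/(3 - 29) ≡ 13/11 mod 37. 11⁻¹ ≡ 27 (mod 37), so λ ≡ 18.
  x = λ² - 29 - 3 = 324 - 32 ≡ 33; y = λ·(29 - 33) - 3 ≡ 36. → (33, 36)
7Q: (33, 36) + (3, 16). λ = (16 - 36)/(3 - 33) ≡ 17/7 mod 37. 7⁻¹ ≡ 16 (mod 37) since 7·16 = 112 ≡ 1, so λ ≡ 13.
  x = λ² - 33 - 3 = 169 - 36 ≡ 22; y = λ·(33 - 22) - 36 ≡ 33. → (22, 33)
8Q: (22, 33) + (3, 16). λ = (16 - 33)/(3 - 22) ≡ 20/18 mod 37. 18⁻¹ ≡ 35 (mod 37), so λ ≡ 34.
  x = λ² - 22 - 3 = 1156 - 25 ≡ 21; y = λ·(22 - 21) - 33 ≡ 1. → (21, 1)
9Q: (21, 1) + (3, 16). λ = (16 - 1)/(3 - 21) ≡ 15/19 mod 37. 19⁻¹ ≡ 2 (mod 37) since 19·2 = 38 ≡ 1, so λ ≡ 30.
  x = λ² - 21 - 3 = 900 - 24 ≡ 25; y = λ·(21 - 25) - 1 ≡ 27. → (25, 27)
10Q: (25, 27) + (3, 16). λ = (16 - 27)/(3 - 25) ≡ 26/15 mod 37. 15⁻¹ ≡ 5 (mod 37), so λ ≡ 19.
  x = λ² - 25 - 3 = 361 - 28 ≡ 0; y = λ·(25 - 0) - 27 ≡ 4. → (0, 4)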